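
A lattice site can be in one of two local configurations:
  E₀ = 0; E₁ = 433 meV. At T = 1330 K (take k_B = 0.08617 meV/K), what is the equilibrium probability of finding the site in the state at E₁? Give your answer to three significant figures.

0.0224

k_BT = 0.08617 × 1330 K = 114.61 meV.
Eᵢ/kT = 0, 3.7780.
Z = Σ e^(−Eᵢ/kT) = e^(−0) + e^(−3.7780) = 1.0000 + 0.022868 = 1.0229.
P₁ = e^(−E₁/kT) / Z = 0.022868/1.0229 = 0.0224.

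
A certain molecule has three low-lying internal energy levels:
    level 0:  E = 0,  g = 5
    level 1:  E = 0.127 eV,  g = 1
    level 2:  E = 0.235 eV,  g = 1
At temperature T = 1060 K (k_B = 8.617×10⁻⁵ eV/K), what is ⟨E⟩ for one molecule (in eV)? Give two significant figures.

k_BT = 8.617×10⁻⁵ × 1060 K = 0.09134 eV.
Eᵢ/kT = 0, 1.390, 2.573.
Z = Σ gᵢe^(−Eᵢ/kT) = 5·e^(−0) + 1·e^(−1.390) + 1·e^(−2.573) = 5.000 + 0.2491 + 0.07631 = 5.325.
⟨E⟩ = Σ Eᵢ gᵢe^(−Eᵢ/kT) / Z = (0·5.000 + 0.127·0.2491 + 0.235·0.07631) / 5.325 = 0.0093 eV.

0.0093 eV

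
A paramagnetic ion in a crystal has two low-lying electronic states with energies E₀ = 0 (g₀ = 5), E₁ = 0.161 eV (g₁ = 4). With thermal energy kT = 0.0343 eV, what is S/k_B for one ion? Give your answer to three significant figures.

Eᵢ/kT = 0, 4.6939.
Z = Σ gᵢe^(−Eᵢ/kT) = 5·e^(−0) + 4·e^(−4.6939) = 5.0000 + 0.036604 = 5.0366.
⟨E⟩ = Σ EᵢPᵢ = 0.0011701 eV.
S/k_B = ln Z + ⟨E⟩/kT = ln(5.0366) + 0.0011701/0.0343 = 1.6167 + 0.034114 = 1.65.

1.65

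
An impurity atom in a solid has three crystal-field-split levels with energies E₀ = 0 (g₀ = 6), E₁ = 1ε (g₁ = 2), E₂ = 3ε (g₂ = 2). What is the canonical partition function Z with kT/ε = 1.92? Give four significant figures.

Eᵢ/kT = 0, 0.520833, 1.56250.
Z = Σ gᵢe^(−Eᵢ/kT) = 6·e^(−0) + 2·e^(−0.520833) + 2·e^(−1.56250) = 6.00000 + 1.18805 + 0.419223 = 7.60727.

Z = 7.607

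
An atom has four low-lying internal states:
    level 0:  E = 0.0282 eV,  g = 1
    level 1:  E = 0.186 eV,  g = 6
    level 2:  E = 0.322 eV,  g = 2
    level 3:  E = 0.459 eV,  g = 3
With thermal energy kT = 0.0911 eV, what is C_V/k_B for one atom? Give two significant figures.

Eᵢ/kT = 0.3095, 2.042, 3.535, 5.038.
Z = Σ gᵢe^(−Eᵢ/kT) = 1·e^(−0.3095) + 6·e^(−2.042) + 2·e^(−3.535) + 3·e^(−5.038) = 0.7338 + 0.7786 + 0.05832 + 0.01946 = 1.590.
⟨E⟩ = 0.1215 eV, ⟨E²⟩ = 0.02369 eV².
C_V/k_B = (⟨E²⟩ − ⟨E⟩²)/(kT)² = (0.02369 − 0.01476)/0.008299 = 1.1.

1.1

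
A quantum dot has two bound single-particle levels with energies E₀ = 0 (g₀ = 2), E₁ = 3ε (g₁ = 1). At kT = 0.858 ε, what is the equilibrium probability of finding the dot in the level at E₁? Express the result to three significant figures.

0.0149

Eᵢ/kT = 0, 3.4965.
Z = Σ gᵢe^(−Eᵢ/kT) = 2·e^(−0) + 1·e^(−3.4965) = 2.0000 + 0.030303 = 2.0303.
P₁ = g₁ e^(−E₁/kT) / Z = 0.030303/2.0303 = 0.0149.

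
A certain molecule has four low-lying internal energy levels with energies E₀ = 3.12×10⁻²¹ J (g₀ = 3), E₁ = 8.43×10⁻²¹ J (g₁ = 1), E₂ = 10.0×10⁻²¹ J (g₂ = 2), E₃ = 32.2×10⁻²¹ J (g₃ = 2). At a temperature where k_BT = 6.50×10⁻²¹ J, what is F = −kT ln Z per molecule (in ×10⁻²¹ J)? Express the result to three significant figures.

Eᵢ/kT = 0.48000, 1.2969, 1.5385, 4.9538.
Z = Σ gᵢe^(−Eᵢ/kT) = 3·e^(−0.48000) + 1·e^(−1.2969) + 2·e^(−1.5385) + 2·e^(−4.9538) = 1.8564 + 0.27338 + 0.42941 + 0.014113 = 2.5733.
F = −kT ln Z = −6.50 × ln(2.5733) = −6.50 × 0.94519 = -6.14 ×10⁻²¹ J.

-6.14 ×10⁻²¹ J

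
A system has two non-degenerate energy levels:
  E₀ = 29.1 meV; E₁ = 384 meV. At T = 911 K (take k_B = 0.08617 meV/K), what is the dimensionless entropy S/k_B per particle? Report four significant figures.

0.05947

k_BT = 0.08617 × 911 K = 78.5009 meV.
Eᵢ/kT = 0.370696, 4.89166.
Z = Σ e^(−Eᵢ/kT) = e^(−0.370696) + e^(−4.89166) = 0.690254 + 0.00750895 = 0.697763.
⟨E⟩ = Σ EᵢPᵢ = 32.9192 meV.
S/k_B = ln Z + ⟨E⟩/kT = ln(0.697763) + 32.9192/78.5009 = -0.359876 + 0.419348 = 0.05947.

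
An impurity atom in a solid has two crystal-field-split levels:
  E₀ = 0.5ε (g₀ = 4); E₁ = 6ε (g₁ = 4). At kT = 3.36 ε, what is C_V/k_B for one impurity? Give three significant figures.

0.365

Eᵢ/kT = 0.14881, 1.7857.
Z = Σ gᵢe^(−Eᵢ/kT) = 4·e^(−0.14881) + 4·e^(−1.7857) = 3.4469 + 0.67072 = 4.1176.
⟨E⟩ = 1.3959 ε, ⟨E²⟩ = 6.0734 ε².
C_V/k_B = (⟨E²⟩ − ⟨E⟩²)/(kT)² = (6.0734 − 1.9485)/11.290 = 0.365.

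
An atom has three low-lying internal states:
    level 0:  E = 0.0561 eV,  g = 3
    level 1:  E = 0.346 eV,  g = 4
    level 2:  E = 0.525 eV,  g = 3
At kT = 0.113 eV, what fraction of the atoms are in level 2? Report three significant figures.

Eᵢ/kT = 0.49646, 3.0619, 4.6460.
Z = Σ gᵢe^(−Eᵢ/kT) = 3·e^(−0.49646) + 4·e^(−3.0619) + 3·e^(−4.6460) = 1.8260 + 0.18719 + 0.028800 = 2.0420.
P₂ = g₂ e^(−E₂/kT) / Z = 0.028800/2.0420 = 0.0141.

0.0141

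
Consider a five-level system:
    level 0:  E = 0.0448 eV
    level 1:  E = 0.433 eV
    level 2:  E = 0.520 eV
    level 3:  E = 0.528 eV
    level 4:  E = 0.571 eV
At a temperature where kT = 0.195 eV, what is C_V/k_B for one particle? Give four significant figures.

1.098

Eᵢ/kT = 0.229744, 2.22051, 2.66667, 2.70769, 2.92821.
Z = Σ e^(−Eᵢ/kT) = e^(−0.229744) + e^(−2.22051) + e^(−2.66667) + e^(−2.70769) + e^(−2.92821) = 0.794737 + 0.108554 + 0.0694832 + 0.0666907 + 0.0534927 = 1.09296.
⟨E⟩ = 0.168804 eV, ⟨E²⟩ = 0.0702396 eV².
C_V/k_B = (⟨E²⟩ − ⟨E⟩²)/(kT)² = (0.0702396 − 0.0284948)/0.0380250 = 1.098.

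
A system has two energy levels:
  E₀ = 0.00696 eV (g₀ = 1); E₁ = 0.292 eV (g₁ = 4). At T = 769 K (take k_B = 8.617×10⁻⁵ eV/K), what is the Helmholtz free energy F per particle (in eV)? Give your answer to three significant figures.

k_BT = 8.617×10⁻⁵ × 769 K = 0.066265 eV.
Eᵢ/kT = 0.10503, 4.4065.
Z = Σ gᵢe^(−Eᵢ/kT) = 1·e^(−0.10503) + 4·e^(−4.4065) = 0.90030 + 0.048791 = 0.94909.
F = −kT ln Z = −0.066265 × ln(0.94909) = −0.066265 × -0.052252 = 0.00346 eV.

0.00346 eV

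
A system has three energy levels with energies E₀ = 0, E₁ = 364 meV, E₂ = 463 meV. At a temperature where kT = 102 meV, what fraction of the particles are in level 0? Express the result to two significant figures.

0.96

Eᵢ/kT = 0, 3.569, 4.539.
Z = Σ e^(−Eᵢ/kT) = e^(−0) + e^(−3.569) + e^(−4.539) = 1.000 + 0.02818 + 0.01068 = 1.039.
P₀ = e^(−E₀/kT) / Z = 1.000/1.039 = 0.96.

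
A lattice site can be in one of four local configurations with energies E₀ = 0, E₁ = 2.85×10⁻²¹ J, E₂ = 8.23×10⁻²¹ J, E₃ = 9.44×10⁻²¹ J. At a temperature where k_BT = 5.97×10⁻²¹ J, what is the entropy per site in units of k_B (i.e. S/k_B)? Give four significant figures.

1.198

Eᵢ/kT = 0, 0.477387, 1.37856, 1.58124.
Z = Σ e^(−Eᵢ/kT) = e^(−0) + e^(−0.477387) + e^(−1.37856) + e^(−1.58124) = 1.00000 + 0.620402 + 0.251941 + 0.205720 = 2.07806.
⟨E⟩ = Σ EᵢPᵢ = 2.78318 ×10⁻²¹ J.
S/k_B = ln Z + ⟨E⟩/kT = ln(2.07806) + 2.78318/5.97 = 0.731435 + 0.466194 = 1.198.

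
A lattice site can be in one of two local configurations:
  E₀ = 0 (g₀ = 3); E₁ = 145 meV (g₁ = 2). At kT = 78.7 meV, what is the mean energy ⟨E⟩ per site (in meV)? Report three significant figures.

Eᵢ/kT = 0, 1.8424.
Z = Σ gᵢe^(−Eᵢ/kT) = 3·e^(−0) + 2·e^(−1.8424) = 3.0000 + 0.31687 = 3.3169.
⟨E⟩ = Σ Eᵢ gᵢe^(−Eᵢ/kT) / Z = (0·3.0000 + 145·0.31687) / 3.3169 = 13.9 meV.

13.9 meV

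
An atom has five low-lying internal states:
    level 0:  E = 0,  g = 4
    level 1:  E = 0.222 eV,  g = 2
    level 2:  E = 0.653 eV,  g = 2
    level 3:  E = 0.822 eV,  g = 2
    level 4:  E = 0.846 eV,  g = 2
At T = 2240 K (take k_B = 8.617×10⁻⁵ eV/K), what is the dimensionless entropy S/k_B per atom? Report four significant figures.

1.809

k_BT = 8.617×10⁻⁵ × 2240 K = 0.193021 eV.
Eᵢ/kT = 0, 1.15013, 3.38305, 4.25860, 4.38294.
Z = Σ gᵢe^(−Eᵢ/kT) = 4·e^(−0) + 2·e^(−1.15013) + 2·e^(−3.38305) + 2·e^(−4.25860) + 2·e^(−4.38294) = 4.00000 + 0.633191 + 0.0678875 + 0.0282842 + 0.0249772 = 4.75434.
⟨E⟩ = Σ EᵢPᵢ = 0.0482253 eV.
S/k_B = ln Z + ⟨E⟩/kT = ln(4.75434) + 0.0482253/0.193021 = 1.55906 + 0.249845 = 1.809.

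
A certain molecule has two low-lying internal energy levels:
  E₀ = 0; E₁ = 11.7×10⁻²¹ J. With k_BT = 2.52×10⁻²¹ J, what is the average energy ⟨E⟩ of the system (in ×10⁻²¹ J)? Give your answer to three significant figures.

Eᵢ/kT = 0, 4.6429.
Z = Σ e^(−Eᵢ/kT) = e^(−0) + e^(−4.6429) = 1.0000 + 0.0096297 = 1.0096.
⟨E⟩ = Σ Eᵢ e^(−Eᵢ/kT) / Z = (0·1.0000 + 11.7·0.0096297) / 1.0096 = 0.112 ×10⁻²¹ J.

0.112 ×10⁻²¹ J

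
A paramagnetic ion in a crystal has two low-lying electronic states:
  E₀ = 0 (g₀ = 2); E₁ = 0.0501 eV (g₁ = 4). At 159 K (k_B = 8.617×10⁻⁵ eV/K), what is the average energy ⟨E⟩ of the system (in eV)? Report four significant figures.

k_BT = 8.617×10⁻⁵ × 159 K = 0.0137010 eV.
Eᵢ/kT = 0, 3.65667.
Z = Σ gᵢe^(−Eᵢ/kT) = 2·e^(−0) + 4·e^(−3.65667) = 2.00000 + 0.103273 = 2.10327.
⟨E⟩ = Σ Eᵢ gᵢe^(−Eᵢ/kT) / Z = (0·2.00000 + 0.0501·0.103273) / 2.10327 = 0.002460 eV.

0.002460 eV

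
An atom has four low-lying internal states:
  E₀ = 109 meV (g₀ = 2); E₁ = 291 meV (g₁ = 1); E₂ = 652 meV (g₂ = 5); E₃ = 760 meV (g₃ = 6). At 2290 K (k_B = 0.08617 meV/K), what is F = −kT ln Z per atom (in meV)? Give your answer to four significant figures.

k_BT = 0.08617 × 2290 K = 197.329 meV.
Eᵢ/kT = 0.552377, 1.47469, 3.30413, 3.85144.
Z = Σ gᵢe^(−Eᵢ/kT) = 2·e^(−0.552377) + 1·e^(−1.47469) + 5·e^(−3.30413) + 6·e^(−3.85144) = 1.15116 + 0.228850 + 0.183656 + 0.127495 = 1.69116.
F = −kT ln Z = −197.329 × ln(1.69116) = −197.329 × 0.525415 = -103.7 meV.

-103.7 meV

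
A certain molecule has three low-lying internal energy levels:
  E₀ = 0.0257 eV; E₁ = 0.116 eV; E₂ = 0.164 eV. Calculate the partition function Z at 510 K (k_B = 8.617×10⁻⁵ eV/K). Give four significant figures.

k_BT = 8.617×10⁻⁵ × 510 K = 0.0439467 eV.
Eᵢ/kT = 0.584799, 2.63956, 3.73179.
Z = Σ e^(−Eᵢ/kT) = e^(−0.584799) + e^(−2.63956) + e^(−3.73179) = 0.557218 + 0.0713927 + 0.0239499 = 0.652561.

Z = 0.6526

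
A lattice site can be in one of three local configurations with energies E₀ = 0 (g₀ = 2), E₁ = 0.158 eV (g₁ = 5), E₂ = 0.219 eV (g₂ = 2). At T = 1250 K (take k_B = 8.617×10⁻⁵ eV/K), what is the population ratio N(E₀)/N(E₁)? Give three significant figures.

k_BT = 8.617×10⁻⁵ × 1250 K = 0.10771 eV.
n₀/n₁ = (g₀/g₁) exp[−(E₀−E₁)/kT] = (2/5) × exp(−(-0.158 eV)/(0.10771 eV)) = (2/5) × exp(1.4669) = 1.73.

1.73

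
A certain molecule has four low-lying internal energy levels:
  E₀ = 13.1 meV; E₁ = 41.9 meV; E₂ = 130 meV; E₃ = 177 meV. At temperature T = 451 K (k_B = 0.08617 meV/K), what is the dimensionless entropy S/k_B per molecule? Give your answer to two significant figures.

0.80

k_BT = 0.08617 × 451 K = 38.86 meV.
Eᵢ/kT = 0.3371, 1.078, 3.345, 4.555.
Z = Σ e^(−Eᵢ/kT) = e^(−0.3371) + e^(−1.078) + e^(−3.345) + e^(−4.555) = 0.7138 + 0.3403 + 0.03526 + 0.01051 = 1.100.
⟨E⟩ = Σ EᵢPᵢ = 27.32 meV.
S/k_B = ln Z + ⟨E⟩/kT = ln(1.100) + 27.32/38.86 = 0.09531 + 0.7030 = 0.80.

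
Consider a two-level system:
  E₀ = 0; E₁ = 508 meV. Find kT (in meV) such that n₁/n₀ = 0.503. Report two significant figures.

740 meV

n₁/n₀ = exp[−(E₁−E₀)/kT] = 0.503.
⇒ (E₁−E₀)/kT = ln(1/0.503) = ln(1.988) = 0.6871.
kT = 508 meV / 0.6871 = 740 meV.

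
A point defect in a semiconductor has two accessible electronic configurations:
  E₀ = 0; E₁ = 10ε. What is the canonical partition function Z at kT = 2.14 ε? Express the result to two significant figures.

Z = 1.0

Eᵢ/kT = 0, 4.673.
Z = Σ e^(−Eᵢ/kT) = e^(−0) + e^(−4.673) = 1.000 + 0.009344 = 1.009.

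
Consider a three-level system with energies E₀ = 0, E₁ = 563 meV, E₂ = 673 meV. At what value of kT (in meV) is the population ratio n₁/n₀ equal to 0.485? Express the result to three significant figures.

778 meV

n₁/n₀ = exp[−(E₁−E₀)/kT] = 0.485.
⇒ (E₁−E₀)/kT = ln(1/0.485) = ln(2.0619) = 0.72363.
kT = 563 meV / 0.72363 = 778 meV.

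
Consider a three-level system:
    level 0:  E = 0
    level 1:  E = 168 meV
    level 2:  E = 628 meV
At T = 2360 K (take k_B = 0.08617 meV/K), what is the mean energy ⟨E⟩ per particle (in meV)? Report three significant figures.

68.9 meV

k_BT = 0.08617 × 2360 K = 203.36 meV.
Eᵢ/kT = 0, 0.82612, 3.0881.
Z = Σ e^(−Eᵢ/kT) = e^(−0) + e^(−0.82612) + e^(−3.0881) = 1.0000 + 0.43774 + 0.045588 = 1.4833.
⟨E⟩ = Σ Eᵢ e^(−Eᵢ/kT) / Z = (0·1.0000 + 168·0.43774 + 628·0.045588) / 1.4833 = 68.9 meV.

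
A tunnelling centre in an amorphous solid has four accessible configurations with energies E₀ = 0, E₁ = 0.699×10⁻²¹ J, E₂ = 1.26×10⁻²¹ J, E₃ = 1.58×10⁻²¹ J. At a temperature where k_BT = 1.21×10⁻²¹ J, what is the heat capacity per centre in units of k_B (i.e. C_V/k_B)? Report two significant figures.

Eᵢ/kT = 0, 0.5777, 1.041, 1.306.
Z = Σ e^(−Eᵢ/kT) = e^(−0) + e^(−0.5777) + e^(−1.041) + e^(−1.306) = 1.000 + 0.5612 + 0.3531 + 0.2709 = 2.185.
⟨E⟩ = 0.5790, ⟨E²⟩ = 0.6916.
C_V/k_B = (⟨E²⟩ − ⟨E⟩²)/(kT)² = (0.6916 − 0.3352)/1.464 = 0.24.

0.24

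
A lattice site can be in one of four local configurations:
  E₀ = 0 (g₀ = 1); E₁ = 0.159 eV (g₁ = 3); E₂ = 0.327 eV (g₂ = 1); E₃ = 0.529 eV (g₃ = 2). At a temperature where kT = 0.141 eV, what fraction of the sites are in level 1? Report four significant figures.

0.4589

Eᵢ/kT = 0, 1.12766, 2.31915, 3.75177.
Z = Σ gᵢe^(−Eᵢ/kT) = 1·e^(−0) + 3·e^(−1.12766) + 1·e^(−2.31915) + 2·e^(−3.75177) = 1.00000 + 0.971370 + 0.0983572 + 0.0469523 = 2.11668.
P₁ = g₁ e^(−E₁/kT) / Z = 0.971370/2.11668 = 0.4589.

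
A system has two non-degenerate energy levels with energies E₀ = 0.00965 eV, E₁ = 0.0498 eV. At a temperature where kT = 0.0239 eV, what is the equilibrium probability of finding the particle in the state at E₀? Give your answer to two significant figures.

0.84

Eᵢ/kT = 0.4038, 2.084.
Z = Σ e^(−Eᵢ/kT) = e^(−0.4038) + e^(−2.084) = 0.6678 + 0.1244 = 0.7922.
P₀ = e^(−E₀/kT) / Z = 0.6678/0.7922 = 0.84.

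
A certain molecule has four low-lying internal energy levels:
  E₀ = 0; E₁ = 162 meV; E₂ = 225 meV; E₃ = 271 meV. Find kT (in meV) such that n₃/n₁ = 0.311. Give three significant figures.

n₃/n₁ = exp[−(E₃−E₁)/kT] = 0.311.
⇒ (E₃−E₁)/kT = ln(1/0.311) = ln(3.2154) = 1.1680.
kT = 109 meV / 1.1680 = 93.3 meV.

93.3 meV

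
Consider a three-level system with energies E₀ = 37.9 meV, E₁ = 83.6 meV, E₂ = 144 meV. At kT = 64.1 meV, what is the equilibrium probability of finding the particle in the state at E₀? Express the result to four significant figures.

0.5948

Eᵢ/kT = 0.591264, 1.30421, 2.24649.
Z = Σ e^(−Eᵢ/kT) = e^(−0.591264) + e^(−1.30421) + e^(−2.24649) = 0.553627 + 0.271387 + 0.105770 = 0.930784.
P₀ = e^(−E₀/kT) / Z = 0.553627/0.930784 = 0.5948.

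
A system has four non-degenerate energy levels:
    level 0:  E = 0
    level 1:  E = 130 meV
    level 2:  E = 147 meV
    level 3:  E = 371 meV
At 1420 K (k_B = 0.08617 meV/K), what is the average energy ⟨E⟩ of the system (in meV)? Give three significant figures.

63.2 meV

k_BT = 0.08617 × 1420 K = 122.36 meV.
Eᵢ/kT = 0, 1.0624, 1.2014, 3.0320.
Z = Σ e^(−Eᵢ/kT) = e^(−0) + e^(−1.0624) + e^(−1.2014) + e^(−3.0320) = 1.0000 + 0.34563 + 0.30077 + 0.048219 = 1.6946.
⟨E⟩ = Σ Eᵢ e^(−Eᵢ/kT) / Z = (0·1.0000 + 130·0.34563 + 147·0.30077 + 371·0.048219) / 1.6946 = 63.2 meV.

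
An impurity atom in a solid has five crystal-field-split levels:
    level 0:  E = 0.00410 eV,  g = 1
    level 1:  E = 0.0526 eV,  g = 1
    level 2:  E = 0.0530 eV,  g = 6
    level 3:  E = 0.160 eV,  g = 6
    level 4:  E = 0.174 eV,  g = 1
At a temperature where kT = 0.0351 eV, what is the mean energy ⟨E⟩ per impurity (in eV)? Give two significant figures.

0.039 eV

Eᵢ/kT = 0.1168, 1.499, 1.510, 4.558, 4.957.
Z = Σ gᵢe^(−Eᵢ/kT) = 1·e^(−0.1168) + 1·e^(−1.499) + 6·e^(−1.510) + 6·e^(−4.558) + 1·e^(−4.957) = 0.8898 + 0.2234 + 1.325 + 0.06290 + 0.007034 = 2.508.
⟨E⟩ = Σ Eᵢ gᵢe^(−Eᵢ/kT) / Z = (0.00410·0.8898 + 0.0526·0.2234 + 0.0530·1.325 + 0.160·0.06290 + 0.174·0.007034) / 2.508 = 0.039 eV.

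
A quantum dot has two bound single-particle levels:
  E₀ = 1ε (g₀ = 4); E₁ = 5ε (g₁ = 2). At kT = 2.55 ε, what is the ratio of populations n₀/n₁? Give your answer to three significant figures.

9.60

n₀/n₁ = (g₀/g₁) exp[−(E₀−E₁)/kT] = (4/2) × exp(−(-4ε)/(2.55ε)) = (4/2) × exp(1.5686) = 9.60.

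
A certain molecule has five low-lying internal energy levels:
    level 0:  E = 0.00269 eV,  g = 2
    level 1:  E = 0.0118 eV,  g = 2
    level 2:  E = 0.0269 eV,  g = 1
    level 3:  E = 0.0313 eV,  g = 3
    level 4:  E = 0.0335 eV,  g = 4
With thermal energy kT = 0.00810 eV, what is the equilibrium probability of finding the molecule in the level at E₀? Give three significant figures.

0.695

Eᵢ/kT = 0.33210, 1.4568, 3.3210, 3.8642, 4.1358.
Z = Σ gᵢe^(−Eᵢ/kT) = 2·e^(−0.33210) + 2·e^(−1.4568) + 1·e^(−3.3210) + 3·e^(−3.8642) + 4·e^(−4.1358) = 1.4348 + 0.46596 + 0.036117 + 0.062939 + 0.063959 = 2.0638.
P₀ = g₀ e^(−E₀/kT) / Z = 1.4348/2.0638 = 0.695.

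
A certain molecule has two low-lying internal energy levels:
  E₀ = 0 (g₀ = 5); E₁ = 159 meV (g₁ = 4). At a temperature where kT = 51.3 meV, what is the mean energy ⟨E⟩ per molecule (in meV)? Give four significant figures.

Eᵢ/kT = 0, 3.09942.
Z = Σ gᵢe^(−Eᵢ/kT) = 5·e^(−0) + 4·e^(−3.09942) = 5.00000 + 0.180301 = 5.18030.
⟨E⟩ = Σ Eᵢ gᵢe^(−Eᵢ/kT) / Z = (0·5.00000 + 159·0.180301) / 5.18030 = 5.534 meV.

5.534 meV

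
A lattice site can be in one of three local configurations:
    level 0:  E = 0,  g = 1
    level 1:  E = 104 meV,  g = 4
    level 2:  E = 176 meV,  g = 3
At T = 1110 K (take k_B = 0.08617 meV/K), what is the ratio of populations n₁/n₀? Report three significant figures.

1.35

k_BT = 0.08617 × 1110 K = 95.649 meV.
n₁/n₀ = (g₁/g₀) exp[−(E₁−E₀)/kT] = (4/1) × exp(−(104 meV)/(95.649 meV)) = (4/1) × exp(-1.0873) = 1.35.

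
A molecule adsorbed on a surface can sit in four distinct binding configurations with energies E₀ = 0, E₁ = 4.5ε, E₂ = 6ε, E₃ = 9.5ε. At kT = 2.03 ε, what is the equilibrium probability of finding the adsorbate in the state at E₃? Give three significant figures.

Eᵢ/kT = 0, 2.2167, 2.9557, 4.6798.
Z = Σ e^(−Eᵢ/kT) = e^(−0) + e^(−2.2167) + e^(−2.9557) + e^(−4.6798) = 1.0000 + 0.10897 + 0.052042 + 0.0092809 = 1.1703.
P₃ = e^(−E₃/kT) / Z = 0.0092809/1.1703 = 0.00793.

0.00793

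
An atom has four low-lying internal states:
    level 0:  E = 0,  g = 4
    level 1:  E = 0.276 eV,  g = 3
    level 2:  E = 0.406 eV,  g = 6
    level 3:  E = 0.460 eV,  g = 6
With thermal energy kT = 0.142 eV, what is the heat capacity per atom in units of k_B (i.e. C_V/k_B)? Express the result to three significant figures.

1.11

Eᵢ/kT = 0, 1.9437, 2.8592, 3.2394.
Z = Σ gᵢe^(−Eᵢ/kT) = 4·e^(−0) + 3·e^(−1.9437) + 6·e^(−2.8592) + 6·e^(−3.2394) = 4.0000 + 0.42952 + 0.34389 + 0.23512 = 5.0085.
⟨E⟩ = 0.073140 eV, ⟨E²⟩ = 0.027784 eV².
C_V/k_B = (⟨E²⟩ − ⟨E⟩²)/(kT)² = (0.027784 − 0.0053495)/0.020164 = 1.11.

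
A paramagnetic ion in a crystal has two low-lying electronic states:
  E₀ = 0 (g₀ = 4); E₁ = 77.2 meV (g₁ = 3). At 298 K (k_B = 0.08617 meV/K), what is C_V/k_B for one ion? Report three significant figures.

k_BT = 0.08617 × 298 K = 25.679 meV.
Eᵢ/kT = 0, 3.0063.
Z = Σ gᵢe^(−Eᵢ/kT) = 4·e^(−0) + 3·e^(−3.0063) = 4.0000 + 0.14842 = 4.1484.
⟨E⟩ = 2.7620 meV, ⟨E²⟩ = 213.23 meV².
C_V/k_B = (⟨E²⟩ − ⟨E⟩²)/(kT)² = (213.23 − 7.6286)/659.41 = 0.312.

0.312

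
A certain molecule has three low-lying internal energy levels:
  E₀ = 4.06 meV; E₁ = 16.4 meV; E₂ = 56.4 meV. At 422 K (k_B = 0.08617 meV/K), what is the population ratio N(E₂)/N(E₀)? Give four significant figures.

0.2371

k_BT = 0.08617 × 422 K = 36.3637 meV.
n₂/n₀ = exp[−(E₂−E₀)/kT] = exp(−(52.34 meV)/(36.3637 meV)) = exp(-1.43935) = 0.2371.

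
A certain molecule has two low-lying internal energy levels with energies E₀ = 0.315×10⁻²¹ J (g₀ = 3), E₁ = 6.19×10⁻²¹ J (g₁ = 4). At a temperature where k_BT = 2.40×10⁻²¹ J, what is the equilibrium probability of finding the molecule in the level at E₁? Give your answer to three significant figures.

0.103

Eᵢ/kT = 0.13125, 2.5792.
Z = Σ gᵢe^(−Eᵢ/kT) = 3·e^(−0.13125) + 4·e^(−2.5792) = 2.6310 + 0.30334 = 2.9343.
P₁ = g₁ e^(−E₁/kT) / Z = 0.30334/2.9343 = 0.103.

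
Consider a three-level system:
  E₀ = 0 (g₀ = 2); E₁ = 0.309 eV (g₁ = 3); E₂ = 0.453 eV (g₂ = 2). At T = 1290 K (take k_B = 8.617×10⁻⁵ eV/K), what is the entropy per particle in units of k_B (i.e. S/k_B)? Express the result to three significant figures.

1.09

k_BT = 8.617×10⁻⁵ × 1290 K = 0.11116 eV.
Eᵢ/kT = 0, 2.7798, 4.0752.
Z = Σ gᵢe^(−Eᵢ/kT) = 2·e^(−0) + 3·e^(−2.7798) + 2·e^(−4.0752) = 2.0000 + 0.18615 + 0.033978 = 2.2201.
⟨E⟩ = Σ EᵢPᵢ = 0.032842 eV.
S/k_B = ln Z + ⟨E⟩/kT = ln(2.2201) + 0.032842/0.11116 = 0.79755 + 0.29545 = 1.09.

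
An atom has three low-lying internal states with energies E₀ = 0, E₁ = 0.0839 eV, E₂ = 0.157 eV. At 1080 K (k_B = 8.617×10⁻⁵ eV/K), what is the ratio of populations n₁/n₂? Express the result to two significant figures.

k_BT = 8.617×10⁻⁵ × 1080 K = 0.09306 eV.
n₁/n₂ = exp[−(E₁−E₂)/kT] = exp(−(-0.0731 eV)/(0.09306 eV)) = exp(0.7855) = 2.2.

2.2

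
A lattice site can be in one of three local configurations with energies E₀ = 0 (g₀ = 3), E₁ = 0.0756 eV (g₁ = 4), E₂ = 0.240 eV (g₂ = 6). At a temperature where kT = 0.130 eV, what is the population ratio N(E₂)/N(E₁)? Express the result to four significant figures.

n₂/n₁ = (g₂/g₁) exp[−(E₂−E₁)/kT] = (6/4) × exp(−(0.1644 eV)/(0.130 eV)) = (6/4) × exp(-1.26462) = 0.4235.

0.4235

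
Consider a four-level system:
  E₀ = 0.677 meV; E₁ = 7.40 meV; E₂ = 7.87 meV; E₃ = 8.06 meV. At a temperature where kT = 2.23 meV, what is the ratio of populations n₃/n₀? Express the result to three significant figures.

n₃/n₀ = exp[−(E₃−E₀)/kT] = exp(−(7.383 meV)/(2.23 meV)) = exp(-3.3108) = 0.0365.

0.0365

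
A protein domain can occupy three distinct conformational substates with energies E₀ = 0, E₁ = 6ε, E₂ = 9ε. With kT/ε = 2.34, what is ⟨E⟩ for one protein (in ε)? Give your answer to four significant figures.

0.5956 ε

Eᵢ/kT = 0, 2.56410, 3.84615.
Z = Σ e^(−Eᵢ/kT) = e^(−0) + e^(−2.56410) + e^(−3.84615) = 1.00000 + 0.0769884 + 0.0213618 = 1.09835.
⟨E⟩ = Σ Eᵢ e^(−Eᵢ/kT) / Z = (0·1.00000 + 6·0.0769884 + 9·0.0213618) / 1.09835 = 0.5956 ε.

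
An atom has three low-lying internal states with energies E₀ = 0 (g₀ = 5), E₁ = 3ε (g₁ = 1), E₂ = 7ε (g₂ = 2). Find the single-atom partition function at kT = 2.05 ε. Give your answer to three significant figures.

Eᵢ/kT = 0, 1.4634, 3.4146.
Z = Σ gᵢe^(−Eᵢ/kT) = 5·e^(−0) + 1·e^(−1.4634) + 2·e^(−3.4146) = 5.0000 + 0.23145 + 0.065779 = 5.2972.

Z = 5.30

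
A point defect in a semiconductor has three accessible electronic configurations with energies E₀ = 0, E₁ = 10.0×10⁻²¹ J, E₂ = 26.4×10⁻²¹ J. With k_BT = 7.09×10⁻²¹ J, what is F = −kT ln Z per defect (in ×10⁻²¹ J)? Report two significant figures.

-1.7 ×10⁻²¹ J

Eᵢ/kT = 0, 1.410, 3.724.
Z = Σ e^(−Eᵢ/kT) = e^(−0) + e^(−1.410) + e^(−3.724) = 1.000 + 0.2441 + 0.02414 = 1.268.
F = −kT ln Z = −7.09 × ln(1.268) = −7.09 × 0.2374 = -1.7 ×10⁻²¹ J.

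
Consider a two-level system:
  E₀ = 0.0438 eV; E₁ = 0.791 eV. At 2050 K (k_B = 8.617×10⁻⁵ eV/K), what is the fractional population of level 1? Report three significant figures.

0.0143

k_BT = 8.617×10⁻⁵ × 2050 K = 0.17665 eV.
Eᵢ/kT = 0.24795, 4.4778.
Z = Σ e^(−Eᵢ/kT) = e^(−0.24795) + e^(−4.4778) = 0.78040 + 0.011358 = 0.79176.
P₁ = e^(−E₁/kT) / Z = 0.011358/0.79176 = 0.0143.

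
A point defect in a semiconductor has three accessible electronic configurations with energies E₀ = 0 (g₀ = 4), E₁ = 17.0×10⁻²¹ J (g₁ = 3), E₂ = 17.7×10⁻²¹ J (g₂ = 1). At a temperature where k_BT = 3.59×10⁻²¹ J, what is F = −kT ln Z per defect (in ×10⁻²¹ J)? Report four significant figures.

Eᵢ/kT = 0, 4.73538, 4.93036.
Z = Σ gᵢe^(−Eᵢ/kT) = 4·e^(−0) + 3·e^(−4.73538) + 1·e^(−4.93036) = 4.00000 + 0.0263373 + 0.00722390 = 4.03356.
F = −kT ln Z = −3.59 × ln(4.03356) = −3.59 × 1.39465 = -5.007 ×10⁻²¹ J.

-5.007 ×10⁻²¹ J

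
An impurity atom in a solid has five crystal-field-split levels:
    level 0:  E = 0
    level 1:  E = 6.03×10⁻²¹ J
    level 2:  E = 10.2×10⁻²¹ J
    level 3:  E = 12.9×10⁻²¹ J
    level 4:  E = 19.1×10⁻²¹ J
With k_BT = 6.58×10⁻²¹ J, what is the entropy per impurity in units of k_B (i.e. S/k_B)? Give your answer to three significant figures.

Eᵢ/kT = 0, 0.91641, 1.5502, 1.9605, 2.9027.
Z = Σ e^(−Eᵢ/kT) = e^(−0) + e^(−0.91641) + e^(−1.5502) + e^(−1.9605) + e^(−2.9027) = 1.0000 + 0.39995 + 0.21221 + 0.14079 + 0.054875 = 1.8078.
⟨E⟩ = Σ EᵢPᵢ = 4.1158 ×10⁻²¹ J.
S/k_B = ln Z + ⟨E⟩/kT = ln(1.8078) + 4.1158/6.58 = 0.59211 + 0.62550 = 1.22.

1.22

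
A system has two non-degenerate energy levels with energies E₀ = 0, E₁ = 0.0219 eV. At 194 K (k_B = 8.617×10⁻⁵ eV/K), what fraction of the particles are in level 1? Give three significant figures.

k_BT = 8.617×10⁻⁵ × 194 K = 0.016717 eV.
Eᵢ/kT = 0, 1.3100.
Z = Σ e^(−Eᵢ/kT) = e^(−0) + e^(−1.3100) = 1.0000 + 0.26982 = 1.2698.
P₁ = e^(−E₁/kT) / Z = 0.26982/1.2698 = 0.212.

0.212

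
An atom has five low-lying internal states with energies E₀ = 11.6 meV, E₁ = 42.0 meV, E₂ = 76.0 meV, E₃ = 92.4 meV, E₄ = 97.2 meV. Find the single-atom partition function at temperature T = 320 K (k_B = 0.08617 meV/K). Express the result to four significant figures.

k_BT = 0.08617 × 320 K = 27.5744 meV.
Eᵢ/kT = 0.420680, 1.52315, 2.75618, 3.35093, 3.52501.
Z = Σ e^(−Eᵢ/kT) = e^(−0.420680) + e^(−1.52315) + e^(−2.75618) + e^(−3.35093) + e^(−3.52501) = 0.656600 + 0.218024 + 0.0635340 + 0.0350517 + 0.0294515 = 1.00266.

Z = 1.003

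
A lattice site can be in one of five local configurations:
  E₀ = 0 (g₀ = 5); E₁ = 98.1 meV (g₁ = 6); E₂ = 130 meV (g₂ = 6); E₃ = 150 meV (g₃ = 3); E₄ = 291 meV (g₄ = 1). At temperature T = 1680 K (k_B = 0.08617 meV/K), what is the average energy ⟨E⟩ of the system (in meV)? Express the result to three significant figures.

k_BT = 0.08617 × 1680 K = 144.77 meV.
Eᵢ/kT = 0, 0.67763, 0.89798, 1.0361, 2.0101.
Z = Σ gᵢe^(−Eᵢ/kT) = 5·e^(−0) + 6·e^(−0.67763) + 6·e^(−0.89798) + 3·e^(−1.0361) + 1·e^(−2.0101) = 5.0000 + 3.0469 + 2.4444 + 1.0645 + 0.13398 = 11.690.
⟨E⟩ = Σ Eᵢ gᵢe^(−Eᵢ/kT) / Z = (0·5.0000 + 98.1·3.0469 + 130·2.4444 + 150·1.0645 + 291·0.13398) / 11.690 = 69.7 meV.

69.7 meV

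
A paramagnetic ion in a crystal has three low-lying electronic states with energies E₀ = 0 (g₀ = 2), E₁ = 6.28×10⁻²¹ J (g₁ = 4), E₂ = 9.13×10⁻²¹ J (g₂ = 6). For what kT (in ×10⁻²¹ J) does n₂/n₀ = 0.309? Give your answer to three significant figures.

n₂/n₀ = (g₂/g₀) exp[−(E₂−E₀)/kT] = 0.309.
⇒ (E₂−E₀)/kT = ln((6/2)/0.309) = ln(9.7087) = 2.2730.
kT = 9.13 ×10⁻²¹ J / 2.2730 = 4.02 ×10⁻²¹ J.

4.02 ×10⁻²¹ J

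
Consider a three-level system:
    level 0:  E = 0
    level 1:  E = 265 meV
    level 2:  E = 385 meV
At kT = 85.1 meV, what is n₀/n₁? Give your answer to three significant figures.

22.5

n₀/n₁ = exp[−(E₀−E₁)/kT] = exp(−(-265 meV)/(85.1 meV)) = exp(3.1140) = 22.5.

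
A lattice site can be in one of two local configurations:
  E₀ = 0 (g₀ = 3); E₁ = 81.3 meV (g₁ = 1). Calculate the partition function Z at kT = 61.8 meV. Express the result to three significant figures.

Eᵢ/kT = 0, 1.3155.
Z = Σ gᵢe^(−Eᵢ/kT) = 3·e^(−0) + 1·e^(−1.3155) = 3.0000 + 0.26834 = 3.2683.

Z = 3.27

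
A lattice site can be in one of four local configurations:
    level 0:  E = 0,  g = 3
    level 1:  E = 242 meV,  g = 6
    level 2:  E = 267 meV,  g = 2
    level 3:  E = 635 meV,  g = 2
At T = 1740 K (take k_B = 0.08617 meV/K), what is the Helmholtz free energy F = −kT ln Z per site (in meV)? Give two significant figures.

-230 meV

k_BT = 0.08617 × 1740 K = 149.9 meV.
Eᵢ/kT = 0, 1.614, 1.781, 4.236.
Z = Σ gᵢe^(−Eᵢ/kT) = 3·e^(−0) + 6·e^(−1.614) + 2·e^(−1.781) + 2·e^(−4.236) = 3.000 + 1.195 + 0.3369 + 0.02893 = 4.561.
F = −kT ln Z = −149.9 × ln(4.561) = −149.9 × 1.518 = -230 meV.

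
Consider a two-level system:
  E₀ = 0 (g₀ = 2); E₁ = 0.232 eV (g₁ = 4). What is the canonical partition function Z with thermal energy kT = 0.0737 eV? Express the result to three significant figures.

Eᵢ/kT = 0, 3.1479.
Z = Σ gᵢe^(−Eᵢ/kT) = 2·e^(−0) + 4·e^(−3.1479) = 2.0000 + 0.17177 = 2.1718.

Z = 2.17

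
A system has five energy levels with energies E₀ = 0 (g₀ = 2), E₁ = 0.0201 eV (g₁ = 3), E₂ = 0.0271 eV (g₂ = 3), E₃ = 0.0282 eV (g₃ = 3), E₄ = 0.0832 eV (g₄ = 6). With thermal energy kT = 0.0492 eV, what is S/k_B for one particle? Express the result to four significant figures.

2.683

Eᵢ/kT = 0, 0.408537, 0.550813, 0.573171, 1.69106.
Z = Σ gᵢe^(−Eᵢ/kT) = 2·e^(−0) + 3·e^(−0.408537) + 3·e^(−0.550813) + 3·e^(−0.573171) + 6·e^(−1.69106) = 2.00000 + 1.99387 + 1.72944 + 1.69120 + 1.10594 = 8.52045.
⟨E⟩ = Σ EᵢPᵢ = 0.0266008 eV.
S/k_B = ln Z + ⟨E⟩/kT = ln(8.52045) + 0.0266008/0.0492 = 2.14247 + 0.540667 = 2.683.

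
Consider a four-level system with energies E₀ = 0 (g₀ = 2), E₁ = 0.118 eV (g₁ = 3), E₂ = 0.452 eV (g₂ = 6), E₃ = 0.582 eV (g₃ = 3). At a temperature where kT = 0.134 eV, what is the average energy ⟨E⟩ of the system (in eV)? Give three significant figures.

0.0752 eV

Eᵢ/kT = 0, 0.88060, 3.3731, 4.3433.
Z = Σ gᵢe^(−Eᵢ/kT) = 2·e^(−0) + 3·e^(−0.88060) + 6·e^(−3.3731) + 3·e^(−4.3433) = 2.0000 + 1.2436 + 0.20570 + 0.038981 = 3.4883.
⟨E⟩ = Σ Eᵢ gᵢe^(−Eᵢ/kT) / Z = (0·2.0000 + 0.118·1.2436 + 0.452·0.20570 + 0.582·0.038981) / 3.4883 = 0.0752 eV.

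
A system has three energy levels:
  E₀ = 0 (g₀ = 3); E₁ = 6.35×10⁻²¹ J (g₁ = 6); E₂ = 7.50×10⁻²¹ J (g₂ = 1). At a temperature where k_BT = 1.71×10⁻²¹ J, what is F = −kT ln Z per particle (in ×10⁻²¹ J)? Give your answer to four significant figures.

Eᵢ/kT = 0, 3.71345, 4.38596.
Z = Σ gᵢe^(−Eᵢ/kT) = 3·e^(−0) + 6·e^(−3.71345) + 1·e^(−4.38596) = 3.00000 + 0.146359 + 0.0124509 = 3.15881.
F = −kT ln Z = −1.71 × ln(3.15881) = −1.71 × 1.15020 = -1.967 ×10⁻²¹ J.

-1.967 ×10⁻²¹ J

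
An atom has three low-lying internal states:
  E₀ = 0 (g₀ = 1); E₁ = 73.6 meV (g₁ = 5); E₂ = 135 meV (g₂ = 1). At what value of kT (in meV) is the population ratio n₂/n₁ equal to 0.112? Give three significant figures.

n₂/n₁ = (g₂/g₁) exp[−(E₂−E₁)/kT] = 0.112.
⇒ (E₂−E₁)/kT = ln((1/5)/0.112) = ln(1.7857) = 0.57981.
kT = 61.4 meV / 0.57981 = 106 meV.

106 meV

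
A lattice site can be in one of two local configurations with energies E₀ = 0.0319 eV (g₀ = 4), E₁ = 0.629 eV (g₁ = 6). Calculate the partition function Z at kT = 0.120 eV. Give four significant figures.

Z = 3.098

Eᵢ/kT = 0.265833, 5.24167.
Z = Σ gᵢe^(−Eᵢ/kT) = 4·e^(−0.265833) + 6·e^(−5.24167) = 3.06627 + 0.0317485 = 3.09802.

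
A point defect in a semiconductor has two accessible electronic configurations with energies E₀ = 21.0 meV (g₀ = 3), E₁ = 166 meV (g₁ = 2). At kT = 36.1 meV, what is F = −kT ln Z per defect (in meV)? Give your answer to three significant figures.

Eᵢ/kT = 0.58172, 4.5983.
Z = Σ gᵢe^(−Eᵢ/kT) = 3·e^(−0.58172) + 2·e^(−4.5983) = 1.6768 + 0.020138 = 1.6969.
F = −kT ln Z = −36.1 × ln(1.6969) = −36.1 × 0.52880 = -19.1 meV.

-19.1 meV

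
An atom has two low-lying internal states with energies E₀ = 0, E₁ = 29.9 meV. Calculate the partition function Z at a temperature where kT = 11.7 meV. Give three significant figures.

Z = 1.08

Eᵢ/kT = 0, 2.5556.
Z = Σ e^(−Eᵢ/kT) = e^(−0) + e^(−2.5556) = 1.0000 + 0.077646 = 1.0776.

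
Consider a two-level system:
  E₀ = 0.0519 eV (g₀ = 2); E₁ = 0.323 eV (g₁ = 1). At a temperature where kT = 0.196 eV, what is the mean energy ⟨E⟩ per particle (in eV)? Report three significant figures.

0.0821 eV

Eᵢ/kT = 0.26480, 1.6480.
Z = Σ gᵢe^(−Eᵢ/kT) = 2·e^(−0.26480) + 1·e^(−1.6480) = 1.5347 + 0.19243 = 1.7271.
⟨E⟩ = Σ Eᵢ gᵢe^(−Eᵢ/kT) / Z = (0.0519·1.5347 + 0.323·0.19243) / 1.7271 = 0.0821 eV.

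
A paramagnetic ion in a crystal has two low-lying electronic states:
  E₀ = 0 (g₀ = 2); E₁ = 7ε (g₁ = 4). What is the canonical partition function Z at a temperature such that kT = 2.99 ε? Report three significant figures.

Eᵢ/kT = 0, 2.3411.
Z = Σ gᵢe^(−Eᵢ/kT) = 2·e^(−0) + 4·e^(−2.3411) = 2.0000 + 0.38489 = 2.3849.

Z = 2.38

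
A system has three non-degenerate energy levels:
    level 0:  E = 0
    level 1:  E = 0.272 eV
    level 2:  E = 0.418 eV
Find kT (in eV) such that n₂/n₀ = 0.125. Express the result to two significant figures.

0.20 eV

n₂/n₀ = exp[−(E₂−E₀)/kT] = 0.125.
⇒ (E₂−E₀)/kT = ln(1/0.125) = ln(8.000) = 2.079.
kT = 0.418 eV / 2.079 = 0.20 eV.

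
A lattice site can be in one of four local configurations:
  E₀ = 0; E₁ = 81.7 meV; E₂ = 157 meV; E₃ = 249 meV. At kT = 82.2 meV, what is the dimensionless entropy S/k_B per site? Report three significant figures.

0.958

Eᵢ/kT = 0, 0.99392, 1.9100, 3.0292.
Z = Σ e^(−Eᵢ/kT) = e^(−0) + e^(−0.99392) + e^(−1.9100) + e^(−3.0292) = 1.0000 + 0.37012 + 0.14808 + 0.048354 = 1.5666.
⟨E⟩ = Σ EᵢPᵢ = 41.828 meV.
S/k_B = ln Z + ⟨E⟩/kT = ln(1.5666) + 41.828/82.2 = 0.44891 + 0.50886 = 0.958.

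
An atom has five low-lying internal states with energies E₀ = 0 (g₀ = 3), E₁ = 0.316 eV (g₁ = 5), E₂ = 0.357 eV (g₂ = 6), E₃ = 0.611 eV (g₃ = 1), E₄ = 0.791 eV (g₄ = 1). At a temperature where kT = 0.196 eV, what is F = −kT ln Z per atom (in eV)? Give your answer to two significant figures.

-0.32 eV

Eᵢ/kT = 0, 1.612, 1.821, 3.117, 4.036.
Z = Σ gᵢe^(−Eᵢ/kT) = 3·e^(−0) + 5·e^(−1.612) + 6·e^(−1.821) + 1·e^(−3.117) + 1·e^(−4.036) = 3.000 + 0.9974 + 0.9712 + 0.04429 + 0.01767 = 5.031.
F = −kT ln Z = −0.196 × ln(5.031) = −0.196 × 1.616 = -0.32 eV.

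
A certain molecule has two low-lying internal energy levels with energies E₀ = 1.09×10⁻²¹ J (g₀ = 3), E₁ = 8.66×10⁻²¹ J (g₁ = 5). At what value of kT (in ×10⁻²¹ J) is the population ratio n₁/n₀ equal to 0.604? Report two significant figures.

n₁/n₀ = (g₁/g₀) exp[−(E₁−E₀)/kT] = 0.604.
⇒ (E₁−E₀)/kT = ln((5/3)/0.604) = ln(2.759) = 1.015.
kT = 7.57 ×10⁻²¹ J / 1.015 = 7.5 ×10⁻²¹ J.

7.5 ×10⁻²¹ J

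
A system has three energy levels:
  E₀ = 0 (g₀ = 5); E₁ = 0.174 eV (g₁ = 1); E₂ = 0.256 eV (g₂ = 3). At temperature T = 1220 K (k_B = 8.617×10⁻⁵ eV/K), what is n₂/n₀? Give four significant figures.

k_BT = 8.617×10⁻⁵ × 1220 K = 0.105127 eV.
n₂/n₀ = (g₂/g₀) exp[−(E₂−E₀)/kT] = (3/5) × exp(−(0.256 eV)/(0.105127 eV)) = (3/5) × exp(-2.43515) = 0.05255.

0.05255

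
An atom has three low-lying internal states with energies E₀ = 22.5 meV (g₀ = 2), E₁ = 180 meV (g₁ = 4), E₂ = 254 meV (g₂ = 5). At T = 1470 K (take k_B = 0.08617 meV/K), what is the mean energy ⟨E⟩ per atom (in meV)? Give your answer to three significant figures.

k_BT = 0.08617 × 1470 K = 126.67 meV.
Eᵢ/kT = 0.17763, 1.4210, 2.0052.
Z = Σ gᵢe^(−Eᵢ/kT) = 2·e^(−0.17763) + 4·e^(−1.4210) + 5·e^(−2.0052) = 1.6745 + 0.96589 + 0.67317 = 3.3136.
⟨E⟩ = Σ Eᵢ gᵢe^(−Eᵢ/kT) / Z = (22.5·1.6745 + 180·0.96589 + 254·0.67317) / 3.3136 = 115 meV.

115 meV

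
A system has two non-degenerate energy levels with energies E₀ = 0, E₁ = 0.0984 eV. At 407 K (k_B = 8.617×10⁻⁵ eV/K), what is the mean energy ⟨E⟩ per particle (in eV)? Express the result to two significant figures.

0.0056 eV

k_BT = 8.617×10⁻⁵ × 407 K = 0.03507 eV.
Eᵢ/kT = 0, 2.806.
Z = Σ e^(−Eᵢ/kT) = e^(−0) + e^(−2.806) = 1.000 + 0.06045 = 1.060.
⟨E⟩ = Σ Eᵢ e^(−Eᵢ/kT) / Z = (0·1.000 + 0.0984·0.06045) / 1.060 = 0.0056 eV.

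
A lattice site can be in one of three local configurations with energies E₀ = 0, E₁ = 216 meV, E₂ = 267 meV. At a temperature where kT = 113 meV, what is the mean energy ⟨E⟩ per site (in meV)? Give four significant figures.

45.95 meV

Eᵢ/kT = 0, 1.91150, 2.36283.
Z = Σ e^(−Eᵢ/kT) = e^(−0) + e^(−1.91150) + e^(−2.36283) = 1.00000 + 0.147858 + 0.0941534 = 1.24201.
⟨E⟩ = Σ Eᵢ e^(−Eᵢ/kT) / Z = (0·1.00000 + 216·0.147858 + 267·0.0941534) / 1.24201 = 45.95 meV.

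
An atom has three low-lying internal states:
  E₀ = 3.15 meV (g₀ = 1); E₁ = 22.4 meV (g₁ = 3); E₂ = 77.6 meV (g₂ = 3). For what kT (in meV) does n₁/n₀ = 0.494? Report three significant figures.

n₁/n₀ = (g₁/g₀) exp[−(E₁−E₀)/kT] = 0.494.
⇒ (E₁−E₀)/kT = ln((3/1)/0.494) = ln(6.0729) = 1.8038.
kT = 19.25 meV / 1.8038 = 10.7 meV.

10.7 meV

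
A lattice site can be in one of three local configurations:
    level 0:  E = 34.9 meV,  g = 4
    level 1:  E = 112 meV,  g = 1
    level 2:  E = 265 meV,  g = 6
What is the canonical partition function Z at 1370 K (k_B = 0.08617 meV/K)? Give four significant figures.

k_BT = 0.08617 × 1370 K = 118.053 meV.
Eᵢ/kT = 0.295630, 0.948726, 2.24475.
Z = Σ gᵢe^(−Eᵢ/kT) = 4·e^(−0.295630) + 1·e^(−0.948726) + 6·e^(−2.24475) = 2.97625 + 0.387234 + 0.635724 = 3.99921.

Z = 3.999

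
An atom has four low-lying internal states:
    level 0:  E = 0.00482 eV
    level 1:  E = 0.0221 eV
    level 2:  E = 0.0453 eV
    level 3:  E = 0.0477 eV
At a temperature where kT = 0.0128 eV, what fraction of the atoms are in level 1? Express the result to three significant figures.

0.194

Eᵢ/kT = 0.37656, 1.7266, 3.5391, 3.7266.
Z = Σ e^(−Eᵢ/kT) = e^(−0.37656) + e^(−1.7266) + e^(−3.5391) + e^(−3.7266) = 0.68622 + 0.17789 + 0.029039 + 0.024075 = 0.91722.
P₁ = e^(−E₁/kT) / Z = 0.17789/0.91722 = 0.194.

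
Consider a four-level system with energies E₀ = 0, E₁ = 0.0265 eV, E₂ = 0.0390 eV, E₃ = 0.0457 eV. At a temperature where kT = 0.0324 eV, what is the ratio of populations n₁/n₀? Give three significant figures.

0.441

n₁/n₀ = exp[−(E₁−E₀)/kT] = exp(−(0.0265 eV)/(0.0324 eV)) = exp(-0.81790) = 0.441.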